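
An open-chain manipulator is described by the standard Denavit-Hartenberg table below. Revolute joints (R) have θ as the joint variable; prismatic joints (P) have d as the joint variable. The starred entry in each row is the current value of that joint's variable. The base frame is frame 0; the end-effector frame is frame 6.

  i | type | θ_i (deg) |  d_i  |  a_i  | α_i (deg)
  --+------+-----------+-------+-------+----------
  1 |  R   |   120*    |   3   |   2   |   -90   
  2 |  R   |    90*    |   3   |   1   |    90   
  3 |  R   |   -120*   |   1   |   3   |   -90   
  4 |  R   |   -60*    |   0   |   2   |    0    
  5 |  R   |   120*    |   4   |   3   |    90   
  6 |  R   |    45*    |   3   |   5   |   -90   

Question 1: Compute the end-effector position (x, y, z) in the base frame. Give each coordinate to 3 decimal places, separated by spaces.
7.778 5.151 0.407

after link 1: o_1 = (-1.0000, 1.7321, 3.0000)
after link 2: o_2 = (-3.5981, 0.2321, 2.0000)
after link 3: o_3 = (-1.8481, 2.3971, 3.5000)
after link 4: o_4 = (-1.9641, 4.3301, 4.0000)
after link 5: o_5 = (2.1920, 3.7296, 1.2859)
after link 6: o_6 = (7.7782, 5.1514, 0.4070)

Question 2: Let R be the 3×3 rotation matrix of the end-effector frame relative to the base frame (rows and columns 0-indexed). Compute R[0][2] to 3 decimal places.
End-effector z-axis (col 2 of R) = (-0.2652,0.5540,-0.7891)
R[0][2] = -0.2652

-0.265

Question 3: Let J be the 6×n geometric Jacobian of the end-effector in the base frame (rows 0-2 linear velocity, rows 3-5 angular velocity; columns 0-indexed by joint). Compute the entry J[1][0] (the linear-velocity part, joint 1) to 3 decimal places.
7.778

axis z_0 = ẑ; lever o_n−o_0 = (7.7782,5.1514,0.4070)
cross product → J_v[:, 0] = (-5.1514,7.7782,0.0000)
J_ω[:, 0] = z_0
entry J[1][0] = 7.7782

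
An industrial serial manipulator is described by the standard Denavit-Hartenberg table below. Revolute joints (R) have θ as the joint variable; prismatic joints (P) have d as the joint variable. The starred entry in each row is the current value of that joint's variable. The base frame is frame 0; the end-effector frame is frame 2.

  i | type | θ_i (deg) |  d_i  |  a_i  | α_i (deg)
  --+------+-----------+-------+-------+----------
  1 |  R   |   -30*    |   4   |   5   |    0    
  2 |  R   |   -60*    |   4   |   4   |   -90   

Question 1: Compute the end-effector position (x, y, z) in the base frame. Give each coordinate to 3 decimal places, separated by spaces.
4.330 -6.500 8.000

after link 1: o_1 = (4.3301, -2.5000, 4.0000)
after link 2: o_2 = (4.3301, -6.5000, 8.0000)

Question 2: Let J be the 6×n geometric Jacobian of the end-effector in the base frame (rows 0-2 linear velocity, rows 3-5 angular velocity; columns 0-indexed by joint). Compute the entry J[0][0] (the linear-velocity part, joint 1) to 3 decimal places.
axis z_0 = ẑ; lever o_n−o_0 = (4.3301,-6.5000,8.0000)
cross product → J_v[:, 0] = (6.5000,4.3301,-0.0000)
J_ω[:, 0] = z_0
entry J[0][0] = 6.5000

6.500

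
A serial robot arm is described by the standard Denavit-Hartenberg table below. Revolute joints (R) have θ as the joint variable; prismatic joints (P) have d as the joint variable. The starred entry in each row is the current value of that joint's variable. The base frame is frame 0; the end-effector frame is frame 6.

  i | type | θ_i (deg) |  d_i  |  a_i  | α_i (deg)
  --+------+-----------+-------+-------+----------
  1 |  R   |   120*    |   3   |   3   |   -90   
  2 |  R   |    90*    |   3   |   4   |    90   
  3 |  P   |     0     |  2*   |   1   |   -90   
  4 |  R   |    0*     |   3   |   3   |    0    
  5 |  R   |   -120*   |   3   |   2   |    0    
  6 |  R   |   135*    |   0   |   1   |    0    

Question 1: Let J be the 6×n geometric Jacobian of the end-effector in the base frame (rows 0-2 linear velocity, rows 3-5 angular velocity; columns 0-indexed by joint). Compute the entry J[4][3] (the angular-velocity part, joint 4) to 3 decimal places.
-0.500

axis z_3 = (-0.8660,-0.5000,0.0000); lever o_n−o_3 = (-5.9328,-1.7241,-2.9659)
cross product → J_v[:, 3] = (1.4830,-2.5686,-1.4732)
J_ω[:, 3] = z_3
entry J[4][3] = -0.5000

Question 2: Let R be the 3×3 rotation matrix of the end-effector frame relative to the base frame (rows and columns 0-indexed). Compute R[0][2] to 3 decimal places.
End-effector z-axis (col 2 of R) = (-0.8660,-0.5000,0.0000)
R[0][2] = -0.8660

-0.866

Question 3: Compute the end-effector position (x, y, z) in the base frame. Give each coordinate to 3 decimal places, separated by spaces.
after link 1: o_1 = (-1.5000, 2.5981, 3.0000)
after link 2: o_2 = (-4.0981, 1.0981, -1.0000)
after link 3: o_3 = (-5.0981, 2.8301, -2.0000)
after link 4: o_4 = (-7.6962, 1.3301, -5.0000)
after link 5: o_5 = (-11.1603, 1.3301, -4.0000)
after link 6: o_6 = (-11.0308, 1.1060, -4.9659)

-11.031 1.106 -4.966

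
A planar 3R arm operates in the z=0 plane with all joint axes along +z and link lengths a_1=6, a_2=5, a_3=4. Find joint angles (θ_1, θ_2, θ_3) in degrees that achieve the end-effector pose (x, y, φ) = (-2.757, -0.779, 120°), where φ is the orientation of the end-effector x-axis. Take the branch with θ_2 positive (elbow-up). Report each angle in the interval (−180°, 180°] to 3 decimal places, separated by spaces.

-155.236 134.995 140.241

wrist centre = target − a_3·(cos φ, sin φ) = (-0.7570, -4.2431)
cos θ_2 = (18.5770−6²−5²)/(2·6·5) = -0.7071; θ_2 = 134.9955° (elbow-up)
β = atan2(-4.2431,-0.7570) = -100.1156°; ψ = atan2(3.5358,2.4647) = 55.1204°
θ_1 = β − ψ = -155.2360°
θ_3 = φ − θ_1 − θ_2 = 140.2405° (wrapped to (-180°,180°])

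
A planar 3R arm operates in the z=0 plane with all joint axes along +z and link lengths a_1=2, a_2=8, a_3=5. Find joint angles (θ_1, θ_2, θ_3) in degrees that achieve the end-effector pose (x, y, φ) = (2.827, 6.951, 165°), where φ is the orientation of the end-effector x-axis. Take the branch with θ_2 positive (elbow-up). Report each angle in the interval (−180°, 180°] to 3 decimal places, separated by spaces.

wrist centre = target − a_3·(cos φ, sin φ) = (7.6566, 5.6569)
cos θ_2 = (90.6245−2²−8²)/(2·2·8) = 0.7070; θ_2 = 45.0073° (elbow-up)
β = atan2(5.6569,7.6566) = 36.4579°; ψ = atan2(5.6576,7.6561) = 36.4629°
θ_1 = β − ψ = -0.0050°
θ_3 = φ − θ_1 − θ_2 = 119.9977° (wrapped to (-180°,180°])

-0.005 45.007 119.998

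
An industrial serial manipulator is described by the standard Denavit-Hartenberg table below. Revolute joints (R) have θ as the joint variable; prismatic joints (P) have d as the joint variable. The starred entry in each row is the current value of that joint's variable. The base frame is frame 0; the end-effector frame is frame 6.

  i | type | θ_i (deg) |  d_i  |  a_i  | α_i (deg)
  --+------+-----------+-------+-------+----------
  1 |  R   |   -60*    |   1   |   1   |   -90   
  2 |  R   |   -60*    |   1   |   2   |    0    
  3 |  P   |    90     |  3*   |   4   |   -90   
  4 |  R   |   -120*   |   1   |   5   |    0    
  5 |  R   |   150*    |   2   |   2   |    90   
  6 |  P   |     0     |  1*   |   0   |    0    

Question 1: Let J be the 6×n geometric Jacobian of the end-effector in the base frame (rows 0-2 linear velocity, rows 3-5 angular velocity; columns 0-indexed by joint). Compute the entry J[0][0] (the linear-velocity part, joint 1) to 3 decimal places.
axis z_0 = ẑ; lever o_n−o_0 = (8.9641,0.8660,-1.7321)
cross product → J_v[:, 0] = (-0.8660,8.9641,0.0000)
J_ω[:, 0] = z_0
entry J[0][0] = -0.8660

-0.866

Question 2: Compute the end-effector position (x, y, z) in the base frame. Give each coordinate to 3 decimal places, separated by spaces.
after link 1: o_1 = (0.5000, -0.8660, 1.0000)
after link 2: o_2 = (1.8660, -1.2321, 2.7321)
after link 3: o_3 = (6.1962, -2.7321, 0.7321)
after link 4: o_4 = (8.6136, 1.7410, 1.1160)
after link 5: o_5 = (7.9976, 0.8080, -1.4821)
after link 6: o_6 = (8.9641, 0.8660, -1.7321)

8.964 0.866 -1.732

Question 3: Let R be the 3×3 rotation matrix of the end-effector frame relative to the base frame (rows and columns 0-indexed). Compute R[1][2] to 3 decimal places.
0.058

End-effector z-axis (col 2 of R) = (0.9665,0.0580,-0.2500)
R[1][2] = 0.0580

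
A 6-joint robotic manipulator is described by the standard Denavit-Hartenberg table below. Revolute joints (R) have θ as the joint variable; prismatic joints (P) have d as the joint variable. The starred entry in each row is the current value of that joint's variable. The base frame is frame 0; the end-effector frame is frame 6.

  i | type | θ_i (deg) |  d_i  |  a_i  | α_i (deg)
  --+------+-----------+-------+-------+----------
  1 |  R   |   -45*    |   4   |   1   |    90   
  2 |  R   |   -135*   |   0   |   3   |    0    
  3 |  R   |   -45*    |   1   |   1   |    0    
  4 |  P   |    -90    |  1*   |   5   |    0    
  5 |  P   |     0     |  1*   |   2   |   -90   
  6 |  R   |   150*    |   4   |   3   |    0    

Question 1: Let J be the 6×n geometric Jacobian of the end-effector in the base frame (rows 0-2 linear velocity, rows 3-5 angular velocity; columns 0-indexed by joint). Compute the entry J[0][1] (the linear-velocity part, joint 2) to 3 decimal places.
axis z_1 = (-0.7071,-0.7071,0.0000); lever o_n−o_1 = (-6.0962,3.9749,2.2806)
cross product → J_v[:, 1] = (-1.6126,1.6126,-7.1213)
J_ω[:, 1] = z_1
entry J[0][1] = -1.6126

-1.613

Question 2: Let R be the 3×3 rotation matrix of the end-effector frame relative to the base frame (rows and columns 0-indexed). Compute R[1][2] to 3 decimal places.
End-effector z-axis (col 2 of R) = (-0.7071,0.7071,-0.0000)
R[1][2] = 0.7071

0.707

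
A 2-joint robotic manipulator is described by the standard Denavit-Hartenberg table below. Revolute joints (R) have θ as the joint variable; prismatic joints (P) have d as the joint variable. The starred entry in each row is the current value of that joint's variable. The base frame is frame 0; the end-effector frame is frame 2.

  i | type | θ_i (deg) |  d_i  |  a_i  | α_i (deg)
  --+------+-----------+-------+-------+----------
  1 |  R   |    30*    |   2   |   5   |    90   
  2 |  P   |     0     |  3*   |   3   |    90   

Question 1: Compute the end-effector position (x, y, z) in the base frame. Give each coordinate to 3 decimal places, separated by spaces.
after link 1: o_1 = (4.3301, 2.5000, 2.0000)
after link 2: o_2 = (8.4282, 1.4019, 2.0000)

8.428 1.402 2.000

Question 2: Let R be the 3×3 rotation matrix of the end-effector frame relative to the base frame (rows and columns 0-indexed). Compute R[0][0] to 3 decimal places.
End-effector x-axis (col 0 of R) = (0.8660,0.5000,0.0000)
R[0][0] = 0.8660

0.866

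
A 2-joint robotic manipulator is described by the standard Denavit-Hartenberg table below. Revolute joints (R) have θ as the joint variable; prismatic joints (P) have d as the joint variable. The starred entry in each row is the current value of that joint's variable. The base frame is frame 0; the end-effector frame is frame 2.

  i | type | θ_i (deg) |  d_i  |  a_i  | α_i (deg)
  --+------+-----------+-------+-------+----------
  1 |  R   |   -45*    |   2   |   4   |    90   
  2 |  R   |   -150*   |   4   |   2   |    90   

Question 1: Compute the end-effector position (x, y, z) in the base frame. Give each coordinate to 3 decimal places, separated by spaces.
-1.225 -4.432 1.000

after link 1: o_1 = (2.8284, -2.8284, 2.0000)
after link 2: o_2 = (-1.2247, -4.4321, 1.0000)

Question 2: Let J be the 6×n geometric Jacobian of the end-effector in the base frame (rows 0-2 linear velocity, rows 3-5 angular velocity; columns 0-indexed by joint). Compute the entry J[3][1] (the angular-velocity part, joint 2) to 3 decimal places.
-0.707

axis z_1 = (-0.7071,-0.7071,0.0000); lever o_n−o_1 = (-4.0532,-1.6037,-1.0000)
cross product → J_v[:, 1] = (0.7071,-0.7071,-1.7321)
J_ω[:, 1] = z_1
entry J[3][1] = -0.7071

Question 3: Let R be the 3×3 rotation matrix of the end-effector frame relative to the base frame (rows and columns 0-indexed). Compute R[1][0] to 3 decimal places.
End-effector x-axis (col 0 of R) = (-0.6124,0.6124,-0.5000)
R[1][0] = 0.6124

0.612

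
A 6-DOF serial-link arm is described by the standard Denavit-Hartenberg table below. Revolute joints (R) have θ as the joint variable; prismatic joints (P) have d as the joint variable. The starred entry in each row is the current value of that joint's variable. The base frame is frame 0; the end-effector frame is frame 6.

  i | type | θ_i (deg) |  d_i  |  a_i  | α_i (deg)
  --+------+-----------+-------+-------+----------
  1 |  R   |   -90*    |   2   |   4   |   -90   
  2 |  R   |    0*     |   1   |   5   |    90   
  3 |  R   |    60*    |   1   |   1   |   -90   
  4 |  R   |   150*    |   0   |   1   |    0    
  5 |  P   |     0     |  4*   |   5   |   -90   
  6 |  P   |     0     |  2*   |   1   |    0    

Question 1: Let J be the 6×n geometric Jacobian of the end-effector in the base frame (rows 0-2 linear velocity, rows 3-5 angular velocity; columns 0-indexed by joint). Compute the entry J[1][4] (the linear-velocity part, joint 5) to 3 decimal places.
prismatic axis z_4 = (0.5000,0.8660,0.0000)
J_v[:, 4] = z_4; J_ω[:, 4] = (0,0,0)
entry J[1][4] = 0.8660

0.866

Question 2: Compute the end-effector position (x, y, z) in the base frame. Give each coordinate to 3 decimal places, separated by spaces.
-2.250 -2.505 1.232

after link 1: o_1 = (0.0000, -4.0000, 2.0000)
after link 2: o_2 = (1.0000, -9.0000, 2.0000)
after link 3: o_3 = (1.8660, -9.5000, 3.0000)
after link 4: o_4 = (1.1160, -9.0670, 2.5000)
after link 5: o_5 = (-0.6340, -3.4378, 0.0000)
after link 6: o_6 = (-2.2500, -2.5048, 1.2321)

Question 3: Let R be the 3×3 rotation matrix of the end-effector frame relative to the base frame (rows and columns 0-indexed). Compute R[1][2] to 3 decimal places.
End-effector z-axis (col 2 of R) = (-0.4330,0.2500,0.8660)
R[1][2] = 0.2500

0.250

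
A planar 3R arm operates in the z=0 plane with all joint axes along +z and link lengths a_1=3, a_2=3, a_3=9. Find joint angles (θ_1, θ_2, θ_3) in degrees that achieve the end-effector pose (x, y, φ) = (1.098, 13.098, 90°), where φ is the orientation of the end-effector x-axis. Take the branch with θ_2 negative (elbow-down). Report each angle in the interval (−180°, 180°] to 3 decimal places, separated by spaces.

wrist centre = target − a_3·(cos φ, sin φ) = (1.0980, 4.0980)
cos θ_2 = (17.9992−3²−3²)/(2·3·3) = -0.0000; θ_2 = -90.0025° (elbow-down)
β = atan2(4.0980,1.0980) = 75.0007°; ψ = atan2(-3.0000,2.9999) = -45.0013°
θ_1 = β − ψ = 120.0020°
θ_3 = φ − θ_1 − θ_2 = 60.0005° (wrapped to (-180°,180°])

120.002 -90.003 60.001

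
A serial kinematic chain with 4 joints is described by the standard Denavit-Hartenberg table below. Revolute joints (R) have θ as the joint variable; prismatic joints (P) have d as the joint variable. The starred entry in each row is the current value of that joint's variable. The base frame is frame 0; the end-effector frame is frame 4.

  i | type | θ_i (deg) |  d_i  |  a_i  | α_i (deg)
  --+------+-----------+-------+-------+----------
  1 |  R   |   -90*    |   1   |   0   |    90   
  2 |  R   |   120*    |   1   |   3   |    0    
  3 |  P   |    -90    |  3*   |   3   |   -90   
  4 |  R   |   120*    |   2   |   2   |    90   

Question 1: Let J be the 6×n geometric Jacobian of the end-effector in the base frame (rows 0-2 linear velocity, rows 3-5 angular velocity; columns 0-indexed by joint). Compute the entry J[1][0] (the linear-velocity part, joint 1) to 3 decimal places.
-2.268

axis z_0 = ẑ; lever o_n−o_0 = (-2.2679,0.7679,6.3301)
cross product → J_v[:, 0] = (-0.7679,-2.2679,0.0000)
J_ω[:, 0] = z_0
entry J[1][0] = -2.2679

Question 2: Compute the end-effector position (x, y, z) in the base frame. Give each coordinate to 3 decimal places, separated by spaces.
after link 1: o_1 = (0.0000, 0.0000, 1.0000)
after link 2: o_2 = (-1.0000, 1.5000, 3.5981)
after link 3: o_3 = (-4.0000, -1.0981, 5.0981)
after link 4: o_4 = (-2.2679, 0.7679, 6.3301)

-2.268 0.768 6.330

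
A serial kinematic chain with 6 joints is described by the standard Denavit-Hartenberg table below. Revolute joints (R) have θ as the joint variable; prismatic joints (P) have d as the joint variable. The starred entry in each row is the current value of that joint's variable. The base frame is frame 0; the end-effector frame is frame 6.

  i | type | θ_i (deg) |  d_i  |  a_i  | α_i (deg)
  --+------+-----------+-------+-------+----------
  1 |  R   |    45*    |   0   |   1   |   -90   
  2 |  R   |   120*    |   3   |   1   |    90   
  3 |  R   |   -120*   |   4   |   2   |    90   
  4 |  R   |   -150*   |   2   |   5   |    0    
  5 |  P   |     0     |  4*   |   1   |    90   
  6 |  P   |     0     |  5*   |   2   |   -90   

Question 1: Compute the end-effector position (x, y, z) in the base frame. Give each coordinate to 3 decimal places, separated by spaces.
after link 1: o_1 = (0.7071, 0.7071, 0.0000)
after link 2: o_2 = (-1.7678, 2.4749, -0.8660)
after link 3: o_3 = (2.2600, 4.0532, -2.0000)
after link 4: o_4 = (-2.7828, 5.7279, -1.1250)
after link 5: o_5 = (-3.9618, 8.4379, 1.7500)
after link 6: o_6 = (-5.2623, 12.3207, -1.7476)

-5.262 12.321 -1.748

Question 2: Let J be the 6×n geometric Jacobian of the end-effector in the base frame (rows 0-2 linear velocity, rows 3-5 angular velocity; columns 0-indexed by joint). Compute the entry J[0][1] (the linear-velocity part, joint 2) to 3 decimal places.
-1.236

axis z_1 = (-0.7071,0.7071,0.0000); lever o_n−o_1 = (-5.9694,11.6135,-1.7476)
cross product → J_v[:, 1] = (-1.2357,-1.2357,-3.9910)
J_ω[:, 1] = z_1
entry J[0][1] = -1.2357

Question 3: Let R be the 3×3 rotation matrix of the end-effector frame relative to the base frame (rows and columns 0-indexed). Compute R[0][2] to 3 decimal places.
-0.047

End-effector z-axis (col 2 of R) = (-0.0474,0.6597,0.7500)
R[0][2] = -0.0474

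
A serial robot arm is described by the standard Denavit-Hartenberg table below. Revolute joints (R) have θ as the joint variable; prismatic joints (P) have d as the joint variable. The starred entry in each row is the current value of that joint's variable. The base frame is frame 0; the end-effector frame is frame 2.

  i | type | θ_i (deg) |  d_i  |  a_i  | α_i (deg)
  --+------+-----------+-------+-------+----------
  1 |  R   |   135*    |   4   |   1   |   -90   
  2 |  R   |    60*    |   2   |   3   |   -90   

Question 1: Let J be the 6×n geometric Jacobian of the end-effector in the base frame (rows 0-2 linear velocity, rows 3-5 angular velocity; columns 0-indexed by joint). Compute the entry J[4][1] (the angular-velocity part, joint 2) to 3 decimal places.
axis z_1 = (-0.7071,-0.7071,0.0000); lever o_n−o_1 = (-2.4749,-0.3536,-2.5981)
cross product → J_v[:, 1] = (1.8371,-1.8371,-1.5000)
J_ω[:, 1] = z_1
entry J[4][1] = -0.7071

-0.707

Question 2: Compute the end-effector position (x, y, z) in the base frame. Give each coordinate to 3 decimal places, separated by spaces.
-3.182 0.354 1.402

after link 1: o_1 = (-0.7071, 0.7071, 4.0000)
after link 2: o_2 = (-3.1820, 0.3536, 1.4019)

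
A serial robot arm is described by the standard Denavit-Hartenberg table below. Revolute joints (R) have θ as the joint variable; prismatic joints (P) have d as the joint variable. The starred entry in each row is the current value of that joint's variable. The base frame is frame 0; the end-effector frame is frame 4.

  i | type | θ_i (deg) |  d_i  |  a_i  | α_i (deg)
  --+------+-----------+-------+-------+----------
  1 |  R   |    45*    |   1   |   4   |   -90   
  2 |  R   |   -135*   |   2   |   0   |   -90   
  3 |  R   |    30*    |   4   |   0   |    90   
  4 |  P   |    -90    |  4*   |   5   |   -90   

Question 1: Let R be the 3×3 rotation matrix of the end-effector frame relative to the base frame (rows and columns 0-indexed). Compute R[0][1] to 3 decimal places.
End-effector y-axis (col 1 of R) = (0.8624,-0.3624,-0.3536)
R[0][1] = 0.8624

0.862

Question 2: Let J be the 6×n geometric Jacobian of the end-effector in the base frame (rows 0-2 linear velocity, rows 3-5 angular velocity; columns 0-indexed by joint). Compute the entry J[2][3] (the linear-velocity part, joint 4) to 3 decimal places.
prismatic axis z_3 = (-0.8624,0.3624,0.3536)
J_v[:, 3] = z_3; J_ω[:, 3] = (0,0,0)
entry J[2][3] = 0.3536

0.354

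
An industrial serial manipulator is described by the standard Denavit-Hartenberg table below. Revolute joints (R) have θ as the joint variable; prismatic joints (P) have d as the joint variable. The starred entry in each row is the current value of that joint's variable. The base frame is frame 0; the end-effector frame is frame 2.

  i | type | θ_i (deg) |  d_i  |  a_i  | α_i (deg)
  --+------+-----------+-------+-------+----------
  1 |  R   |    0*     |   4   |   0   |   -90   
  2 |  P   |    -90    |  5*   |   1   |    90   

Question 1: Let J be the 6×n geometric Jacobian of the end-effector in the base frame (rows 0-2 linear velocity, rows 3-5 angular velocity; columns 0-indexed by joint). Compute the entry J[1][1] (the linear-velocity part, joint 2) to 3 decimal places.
prismatic axis z_1 = (0.0000,1.0000,0.0000)
J_v[:, 1] = z_1; J_ω[:, 1] = (0,0,0)
entry J[1][1] = 1.0000

1.000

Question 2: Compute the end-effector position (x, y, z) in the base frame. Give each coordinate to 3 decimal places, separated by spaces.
after link 1: o_1 = (0.0000, 0.0000, 4.0000)
after link 2: o_2 = (0.0000, 5.0000, 5.0000)

0.000 5.000 5.000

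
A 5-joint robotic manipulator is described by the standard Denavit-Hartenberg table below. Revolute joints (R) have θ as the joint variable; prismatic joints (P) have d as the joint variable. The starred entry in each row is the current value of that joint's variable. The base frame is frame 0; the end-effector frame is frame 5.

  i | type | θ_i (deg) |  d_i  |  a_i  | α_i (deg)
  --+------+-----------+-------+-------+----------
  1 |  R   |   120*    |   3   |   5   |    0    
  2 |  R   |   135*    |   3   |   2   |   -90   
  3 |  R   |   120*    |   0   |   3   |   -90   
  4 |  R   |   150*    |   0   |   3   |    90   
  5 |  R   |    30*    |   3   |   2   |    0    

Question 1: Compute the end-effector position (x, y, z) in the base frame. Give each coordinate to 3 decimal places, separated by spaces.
-7.536 4.714 6.152

after link 1: o_1 = (-2.5000, 4.3301, 3.0000)
after link 2: o_2 = (-3.0176, 2.3983, 6.0000)
after link 3: o_3 = (-2.6294, 3.8472, 3.4019)
after link 4: o_4 = (-4.4145, 2.9806, 5.6519)
after link 5: o_5 = (-7.5364, 4.7137, 6.1519)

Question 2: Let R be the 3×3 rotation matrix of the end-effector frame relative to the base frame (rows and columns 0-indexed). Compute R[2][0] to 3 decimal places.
End-effector x-axis (col 0 of R) = (-0.4032,0.1681,0.8995)
R[2][0] = 0.8995

0.900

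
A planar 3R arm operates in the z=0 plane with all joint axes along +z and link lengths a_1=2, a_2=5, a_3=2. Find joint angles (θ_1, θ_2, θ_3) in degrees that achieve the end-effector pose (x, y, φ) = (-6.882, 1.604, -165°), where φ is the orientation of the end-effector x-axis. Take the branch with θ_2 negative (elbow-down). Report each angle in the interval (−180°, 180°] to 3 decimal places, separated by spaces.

wrist centre = target − a_3·(cos φ, sin φ) = (-4.9501, 2.1216)
cos θ_2 = (29.0053−2²−5²)/(2·2·5) = 0.0003; θ_2 = -89.9848° (elbow-down)
β = atan2(2.1216,-4.9501) = 156.8000°; ψ = atan2(-5.0000,2.0013) = -68.1855°
θ_1 = β − ψ = 224.9854°
θ_3 = φ − θ_1 − θ_2 = 59.9993° (wrapped to (-180°,180°])

-135.015 -89.985 59.999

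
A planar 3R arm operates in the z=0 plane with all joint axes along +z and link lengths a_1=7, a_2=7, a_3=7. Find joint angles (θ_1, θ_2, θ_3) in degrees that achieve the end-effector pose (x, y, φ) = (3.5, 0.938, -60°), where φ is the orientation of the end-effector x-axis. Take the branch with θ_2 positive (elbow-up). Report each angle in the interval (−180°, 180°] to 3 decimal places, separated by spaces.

wrist centre = target − a_3·(cos φ, sin φ) = (-0.0000, 7.0002)
cos θ_2 = (49.0025−7²−7²)/(2·7·7) = -0.5000; θ_2 = 119.9983° (elbow-up)
β = atan2(7.0002,-0.0000) = 90.0000°; ψ = atan2(6.0623,3.5002) = 59.9992°
θ_1 = β − ψ = 30.0008°
θ_3 = φ − θ_1 − θ_2 = 150.0008° (wrapped to (-180°,180°])

30.001 119.998 150.001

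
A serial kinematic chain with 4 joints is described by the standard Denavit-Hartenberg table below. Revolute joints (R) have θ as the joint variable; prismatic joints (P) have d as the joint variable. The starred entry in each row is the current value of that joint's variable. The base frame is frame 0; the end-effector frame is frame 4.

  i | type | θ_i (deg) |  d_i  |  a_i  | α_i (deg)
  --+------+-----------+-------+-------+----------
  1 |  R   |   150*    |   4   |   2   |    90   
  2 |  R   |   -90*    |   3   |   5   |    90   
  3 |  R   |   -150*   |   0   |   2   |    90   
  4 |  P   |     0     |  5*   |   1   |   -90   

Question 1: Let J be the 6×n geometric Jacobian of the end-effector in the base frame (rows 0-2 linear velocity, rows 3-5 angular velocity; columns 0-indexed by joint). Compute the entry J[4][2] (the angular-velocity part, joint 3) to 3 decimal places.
axis z_2 = (0.8660,-0.5000,-0.0000); lever o_n−o_2 = (1.4151,2.4510,5.0981)
cross product → J_v[:, 2] = (-2.5490,-4.4151,2.8301)
J_ω[:, 2] = z_2
entry J[4][2] = -0.5000

-0.500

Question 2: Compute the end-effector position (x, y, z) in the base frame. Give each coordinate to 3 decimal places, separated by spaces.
1.183 6.049 4.098

after link 1: o_1 = (-1.7321, 1.0000, 4.0000)
after link 2: o_2 = (-0.2321, 3.5981, -1.0000)
after link 3: o_3 = (-0.7321, 2.7321, 0.7321)
after link 4: o_4 = (1.1830, 6.0490, 4.0981)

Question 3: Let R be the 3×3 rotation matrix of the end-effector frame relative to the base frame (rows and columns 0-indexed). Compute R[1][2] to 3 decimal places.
-0.500

End-effector z-axis (col 2 of R) = (0.8660,-0.5000,-0.0000)
R[1][2] = -0.5000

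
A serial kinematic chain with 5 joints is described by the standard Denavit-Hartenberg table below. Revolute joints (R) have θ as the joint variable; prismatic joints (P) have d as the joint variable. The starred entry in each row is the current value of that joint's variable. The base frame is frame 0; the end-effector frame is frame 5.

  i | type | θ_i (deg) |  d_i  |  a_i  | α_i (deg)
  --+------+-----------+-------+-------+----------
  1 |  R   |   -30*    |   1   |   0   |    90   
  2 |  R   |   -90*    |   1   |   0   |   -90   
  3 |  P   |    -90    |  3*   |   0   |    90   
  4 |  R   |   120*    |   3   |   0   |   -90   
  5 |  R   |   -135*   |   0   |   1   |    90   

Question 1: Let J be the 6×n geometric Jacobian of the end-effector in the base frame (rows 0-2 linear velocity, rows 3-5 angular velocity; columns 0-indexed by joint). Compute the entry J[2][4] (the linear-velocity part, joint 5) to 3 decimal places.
0.707

axis z_4 = (0.0000,1.0000,0.0000); lever o_n−o_4 = (-0.7071,0.0000,0.7071)
cross product → J_v[:, 4] = (0.7071,-0.0000,0.7071)
J_ω[:, 4] = z_4
entry J[2][4] = 0.7071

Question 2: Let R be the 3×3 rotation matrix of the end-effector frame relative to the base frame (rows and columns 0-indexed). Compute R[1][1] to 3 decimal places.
End-effector y-axis (col 1 of R) = (0.0000,1.0000,0.0000)
R[1][1] = 1.0000

1.000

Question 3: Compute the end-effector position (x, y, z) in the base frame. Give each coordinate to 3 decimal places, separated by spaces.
after link 1: o_1 = (0.0000, 0.0000, 1.0000)
after link 2: o_2 = (-0.5000, -0.8660, 1.0000)
after link 3: o_3 = (2.0981, -2.3660, 1.0000)
after link 4: o_4 = (2.0981, -2.3660, 4.0000)
after link 5: o_5 = (1.3910, -2.3660, 4.7071)

1.391 -2.366 4.707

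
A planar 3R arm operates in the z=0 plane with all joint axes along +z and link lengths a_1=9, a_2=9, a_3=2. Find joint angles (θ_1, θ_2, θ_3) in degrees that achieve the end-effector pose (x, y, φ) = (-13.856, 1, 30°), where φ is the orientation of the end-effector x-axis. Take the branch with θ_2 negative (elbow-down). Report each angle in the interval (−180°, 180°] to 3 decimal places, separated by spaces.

wrist centre = target − a_3·(cos φ, sin φ) = (-15.5881, 0.0000)
cos θ_2 = (242.9873−9²−9²)/(2·9·9) = 0.4999; θ_2 = -60.0052° (elbow-down)
β = atan2(0.0000,-15.5881) = 180.0000°; ψ = atan2(-7.7946,13.4993) = -30.0026°
θ_1 = β − ψ = 210.0026°
θ_3 = φ − θ_1 − θ_2 = -119.9974° (wrapped to (-180°,180°])

-149.997 -60.005 -119.997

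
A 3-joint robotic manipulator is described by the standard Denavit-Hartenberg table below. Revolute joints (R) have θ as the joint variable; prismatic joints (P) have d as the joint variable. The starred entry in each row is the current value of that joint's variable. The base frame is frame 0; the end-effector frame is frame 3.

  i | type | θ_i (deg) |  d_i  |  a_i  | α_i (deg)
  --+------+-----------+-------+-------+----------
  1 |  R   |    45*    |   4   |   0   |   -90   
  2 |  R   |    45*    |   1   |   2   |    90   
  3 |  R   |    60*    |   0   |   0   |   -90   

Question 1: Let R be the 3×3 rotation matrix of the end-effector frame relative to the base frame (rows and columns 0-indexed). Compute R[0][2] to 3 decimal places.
-0.787

End-effector z-axis (col 2 of R) = (-0.7866,-0.0795,0.6124)
R[0][2] = -0.7866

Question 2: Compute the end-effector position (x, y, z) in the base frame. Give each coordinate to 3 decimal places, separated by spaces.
after link 1: o_1 = (0.0000, 0.0000, 4.0000)
after link 2: o_2 = (0.2929, 1.7071, 2.5858)
after link 3: o_3 = (0.2929, 1.7071, 2.5858)

0.293 1.707 2.586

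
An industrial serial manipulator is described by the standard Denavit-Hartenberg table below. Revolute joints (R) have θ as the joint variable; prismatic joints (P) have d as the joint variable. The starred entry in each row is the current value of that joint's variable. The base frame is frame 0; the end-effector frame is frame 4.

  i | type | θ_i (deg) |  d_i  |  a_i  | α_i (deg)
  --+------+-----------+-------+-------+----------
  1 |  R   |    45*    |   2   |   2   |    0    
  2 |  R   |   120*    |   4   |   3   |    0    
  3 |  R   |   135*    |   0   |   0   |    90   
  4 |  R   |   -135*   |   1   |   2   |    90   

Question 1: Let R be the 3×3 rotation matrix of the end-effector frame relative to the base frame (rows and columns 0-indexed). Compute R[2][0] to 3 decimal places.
-0.707

End-effector x-axis (col 0 of R) = (-0.3536,0.6124,-0.7071)
R[2][0] = -0.7071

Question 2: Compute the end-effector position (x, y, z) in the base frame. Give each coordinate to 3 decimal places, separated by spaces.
after link 1: o_1 = (1.4142, 1.4142, 2.0000)
after link 2: o_2 = (-1.4836, 2.1907, 6.0000)
after link 3: o_3 = (-1.4836, 2.1907, 6.0000)
after link 4: o_4 = (-3.0567, 2.9154, 4.5858)

-3.057 2.915 4.586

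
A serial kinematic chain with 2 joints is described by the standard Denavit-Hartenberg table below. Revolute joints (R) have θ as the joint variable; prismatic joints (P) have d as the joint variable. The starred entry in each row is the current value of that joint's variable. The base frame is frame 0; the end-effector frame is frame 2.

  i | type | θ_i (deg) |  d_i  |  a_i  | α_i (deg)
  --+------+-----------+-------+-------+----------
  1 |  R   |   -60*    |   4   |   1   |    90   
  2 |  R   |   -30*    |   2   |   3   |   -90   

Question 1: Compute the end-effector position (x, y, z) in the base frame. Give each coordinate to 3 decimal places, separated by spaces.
after link 1: o_1 = (0.5000, -0.8660, 4.0000)
after link 2: o_2 = (0.0670, -4.1160, 2.5000)

0.067 -4.116 2.500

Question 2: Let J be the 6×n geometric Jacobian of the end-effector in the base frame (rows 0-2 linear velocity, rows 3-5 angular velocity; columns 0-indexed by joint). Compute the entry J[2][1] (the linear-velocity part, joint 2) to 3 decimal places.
axis z_1 = (-0.8660,-0.5000,0.0000); lever o_n−o_1 = (-0.4330,-3.2500,-1.5000)
cross product → J_v[:, 1] = (0.7500,-1.2990,2.5981)
J_ω[:, 1] = z_1
entry J[2][1] = 2.5981

2.598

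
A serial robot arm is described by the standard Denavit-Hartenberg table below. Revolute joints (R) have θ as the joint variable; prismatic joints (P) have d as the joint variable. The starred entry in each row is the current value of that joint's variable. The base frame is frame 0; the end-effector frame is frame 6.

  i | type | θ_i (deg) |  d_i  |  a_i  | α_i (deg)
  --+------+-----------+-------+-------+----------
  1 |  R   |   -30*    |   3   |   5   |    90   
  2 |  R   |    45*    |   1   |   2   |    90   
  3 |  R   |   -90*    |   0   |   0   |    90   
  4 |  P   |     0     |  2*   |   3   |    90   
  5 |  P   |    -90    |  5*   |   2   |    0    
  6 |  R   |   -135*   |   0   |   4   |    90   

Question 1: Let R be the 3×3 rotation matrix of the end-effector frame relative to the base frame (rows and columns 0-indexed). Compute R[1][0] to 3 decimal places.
-0.362

End-effector x-axis (col 0 of R) = (-0.7866,-0.3624,-0.5000)
R[1][0] = -0.3624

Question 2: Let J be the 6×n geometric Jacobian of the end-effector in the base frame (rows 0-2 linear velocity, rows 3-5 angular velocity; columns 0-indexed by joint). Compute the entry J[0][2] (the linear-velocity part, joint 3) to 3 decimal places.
1.519

axis z_2 = (0.6124,-0.3536,-0.7071); lever o_n−o_2 = (-4.7081,2.9164,1.5355)
cross product → J_v[:, 2] = (1.5193,2.3888,0.1213)
J_ω[:, 2] = z_2
entry J[0][2] = 1.5193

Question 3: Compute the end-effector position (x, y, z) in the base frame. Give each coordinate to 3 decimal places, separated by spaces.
0.347 -1.157 5.950

after link 1: o_1 = (4.3301, -2.5000, 3.0000)
after link 2: o_2 = (5.0549, -4.0731, 4.4142)
after link 3: o_3 = (5.0549, -4.0731, 4.4142)
after link 4: o_4 = (5.3301, -0.7679, 3.0000)
after link 5: o_5 = (3.4930, 0.2927, 7.9497)
after link 6: o_6 = (0.3467, -1.1568, 5.9497)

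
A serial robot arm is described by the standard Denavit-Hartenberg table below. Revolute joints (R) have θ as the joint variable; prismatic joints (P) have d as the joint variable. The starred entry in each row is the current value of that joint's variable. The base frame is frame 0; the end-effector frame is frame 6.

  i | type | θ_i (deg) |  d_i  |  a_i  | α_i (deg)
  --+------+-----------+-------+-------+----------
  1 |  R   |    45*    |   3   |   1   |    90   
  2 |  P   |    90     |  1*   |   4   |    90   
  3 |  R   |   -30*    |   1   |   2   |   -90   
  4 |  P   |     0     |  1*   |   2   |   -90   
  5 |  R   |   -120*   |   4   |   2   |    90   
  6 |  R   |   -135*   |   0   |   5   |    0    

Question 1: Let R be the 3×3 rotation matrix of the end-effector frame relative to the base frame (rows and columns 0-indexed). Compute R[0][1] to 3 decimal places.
1.000

End-effector y-axis (col 1 of R) = (1.0000,-0.0000,-0.0000)
R[0][1] = 1.0000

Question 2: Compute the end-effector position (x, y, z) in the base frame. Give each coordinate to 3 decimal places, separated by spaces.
-0.095 2.266 10.964

after link 1: o_1 = (0.7071, 0.7071, 3.0000)
after link 2: o_2 = (1.4142, 0.0000, 7.0000)
after link 3: o_3 = (1.4142, 1.4142, 8.7321)
after link 4: o_4 = (1.3195, 1.5089, 10.9641)
after link 5: o_5 = (-0.0947, -2.7337, 10.9641)
after link 6: o_6 = (-0.0947, 2.2663, 10.9641)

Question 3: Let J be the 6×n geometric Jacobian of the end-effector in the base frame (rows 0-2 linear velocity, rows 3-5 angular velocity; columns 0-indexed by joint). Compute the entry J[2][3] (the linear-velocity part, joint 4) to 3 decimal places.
prismatic axis z_3 = (0.6124,-0.6124,0.5000)
J_v[:, 3] = z_3; J_ω[:, 3] = (0,0,0)
entry J[2][3] = 0.5000

0.500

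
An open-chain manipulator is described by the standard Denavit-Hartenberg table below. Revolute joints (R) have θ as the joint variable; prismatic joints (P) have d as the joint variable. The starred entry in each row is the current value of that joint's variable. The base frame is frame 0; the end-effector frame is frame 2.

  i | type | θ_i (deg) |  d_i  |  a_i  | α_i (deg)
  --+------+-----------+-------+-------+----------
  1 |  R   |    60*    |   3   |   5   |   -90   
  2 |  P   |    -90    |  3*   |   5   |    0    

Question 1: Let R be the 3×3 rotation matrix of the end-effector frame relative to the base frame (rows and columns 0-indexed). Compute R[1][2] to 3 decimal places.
0.500

End-effector z-axis (col 2 of R) = (-0.8660,0.5000,0.0000)
R[1][2] = 0.5000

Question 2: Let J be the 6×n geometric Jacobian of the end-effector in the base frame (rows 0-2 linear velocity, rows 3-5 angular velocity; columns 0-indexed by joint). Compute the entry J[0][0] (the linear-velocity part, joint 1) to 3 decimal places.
-5.830

axis z_0 = ẑ; lever o_n−o_0 = (-0.0981,5.8301,8.0000)
cross product → J_v[:, 0] = (-5.8301,-0.0981,0.0000)
J_ω[:, 0] = z_0
entry J[0][0] = -5.8301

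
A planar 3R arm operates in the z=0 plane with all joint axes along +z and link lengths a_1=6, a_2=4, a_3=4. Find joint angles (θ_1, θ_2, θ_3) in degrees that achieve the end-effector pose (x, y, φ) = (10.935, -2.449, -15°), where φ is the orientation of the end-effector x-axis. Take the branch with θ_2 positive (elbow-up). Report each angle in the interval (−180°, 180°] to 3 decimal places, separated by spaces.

wrist centre = target − a_3·(cos φ, sin φ) = (7.0713, -1.4137)
cos θ_2 = (52.0019−6²−4²)/(2·6·4) = 0.0000; θ_2 = 89.9978° (elbow-up)
β = atan2(-1.4137,7.0713) = -11.3058°; ψ = atan2(4.0000,6.0002) = 33.6894°
θ_1 = β − ψ = -44.9951°
θ_3 = φ − θ_1 − θ_2 = -60.0026° (wrapped to (-180°,180°])

-44.995 89.998 -60.003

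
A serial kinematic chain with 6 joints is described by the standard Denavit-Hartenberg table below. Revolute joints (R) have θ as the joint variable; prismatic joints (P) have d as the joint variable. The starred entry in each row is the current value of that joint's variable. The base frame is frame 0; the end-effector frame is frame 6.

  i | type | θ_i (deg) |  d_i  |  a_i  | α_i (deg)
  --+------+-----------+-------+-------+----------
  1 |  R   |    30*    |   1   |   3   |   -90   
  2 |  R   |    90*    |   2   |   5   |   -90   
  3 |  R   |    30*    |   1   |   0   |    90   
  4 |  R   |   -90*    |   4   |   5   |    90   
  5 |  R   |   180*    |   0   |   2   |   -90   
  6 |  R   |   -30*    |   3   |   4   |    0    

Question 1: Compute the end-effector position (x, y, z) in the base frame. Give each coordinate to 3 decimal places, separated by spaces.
-0.603 4.116 -2.768

after link 1: o_1 = (2.5981, 1.5000, 1.0000)
after link 2: o_2 = (1.5981, 3.2321, -4.0000)
after link 3: o_3 = (0.7321, 2.7321, -4.0000)
after link 4: o_4 = (3.3301, 8.2321, -6.0000)
after link 5: o_5 = (1.5981, 7.2321, -6.0000)
after link 6: o_6 = (-0.6029, 4.1160, -2.7679)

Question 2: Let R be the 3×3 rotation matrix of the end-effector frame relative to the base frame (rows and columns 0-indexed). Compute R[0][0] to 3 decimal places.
End-effector x-axis (col 0 of R) = (-0.8750,-0.2165,0.4330)
R[0][0] = -0.8750

-0.875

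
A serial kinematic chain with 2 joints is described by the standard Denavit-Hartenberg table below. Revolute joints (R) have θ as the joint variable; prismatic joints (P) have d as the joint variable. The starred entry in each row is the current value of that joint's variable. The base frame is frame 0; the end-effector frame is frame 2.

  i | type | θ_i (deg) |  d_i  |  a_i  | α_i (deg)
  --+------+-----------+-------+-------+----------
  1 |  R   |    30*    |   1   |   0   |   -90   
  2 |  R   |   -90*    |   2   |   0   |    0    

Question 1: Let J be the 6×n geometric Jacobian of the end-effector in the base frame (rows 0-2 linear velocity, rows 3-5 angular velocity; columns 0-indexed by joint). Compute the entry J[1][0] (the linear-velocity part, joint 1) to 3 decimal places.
-1.000

axis z_0 = ẑ; lever o_n−o_0 = (-1.0000,1.7321,1.0000)
cross product → J_v[:, 0] = (-1.7321,-1.0000,0.0000)
J_ω[:, 0] = z_0
entry J[1][0] = -1.0000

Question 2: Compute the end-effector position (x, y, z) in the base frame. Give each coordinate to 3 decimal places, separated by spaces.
-1.000 1.732 1.000

after link 1: o_1 = (0.0000, 0.0000, 1.0000)
after link 2: o_2 = (-1.0000, 1.7321, 1.0000)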